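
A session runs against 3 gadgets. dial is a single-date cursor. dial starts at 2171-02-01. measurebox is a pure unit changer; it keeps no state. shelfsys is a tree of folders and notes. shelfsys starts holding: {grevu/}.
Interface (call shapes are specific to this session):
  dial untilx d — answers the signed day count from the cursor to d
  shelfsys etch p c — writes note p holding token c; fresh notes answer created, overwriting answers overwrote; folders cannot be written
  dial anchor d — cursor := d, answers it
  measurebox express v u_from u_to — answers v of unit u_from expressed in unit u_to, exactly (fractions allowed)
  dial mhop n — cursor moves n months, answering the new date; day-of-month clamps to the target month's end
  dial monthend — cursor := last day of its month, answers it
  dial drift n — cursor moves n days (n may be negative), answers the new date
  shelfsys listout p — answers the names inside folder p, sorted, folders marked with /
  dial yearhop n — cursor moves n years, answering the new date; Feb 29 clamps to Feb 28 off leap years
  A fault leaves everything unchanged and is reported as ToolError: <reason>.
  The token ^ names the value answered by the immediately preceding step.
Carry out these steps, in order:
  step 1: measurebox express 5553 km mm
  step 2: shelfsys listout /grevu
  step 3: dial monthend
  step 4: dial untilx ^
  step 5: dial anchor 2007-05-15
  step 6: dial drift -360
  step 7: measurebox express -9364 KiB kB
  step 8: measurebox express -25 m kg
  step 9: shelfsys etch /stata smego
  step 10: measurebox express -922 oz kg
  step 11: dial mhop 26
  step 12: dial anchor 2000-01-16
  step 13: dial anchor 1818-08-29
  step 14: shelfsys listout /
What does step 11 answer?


·→ measurebox express(v→5553, u_from→km, u_to→mm)
·← 5553000000
·→ shelfsys listout(p→/grevu)
·← []
·→ dial monthend()
·← 2171-02-28
·→ dial untilx(d→^)
·← 0
·→ dial anchor(d→2007-05-15)
·← 2007-05-15
·→ dial drift(n→-360)
·← 2006-05-20
·→ measurebox express(v→-9364, u_from→KiB, u_to→kB)
·← -1198592/125
·→ measurebox express(v→-25, u_from→m, u_to→kg)
·← ToolError: incompatible units
·→ shelfsys etch(p→/stata, c→smego)
·← created
·→ measurebox express(v→-922, u_from→oz, u_to→kg)
·← -20910608257/800000000
·→ dial mhop(n→26)
·← 2008-07-20
·→ dial anchor(d→2000-01-16)
·← 2000-01-16
·→ dial anchor(d→1818-08-29)
·← 1818-08-29
·→ shelfsys listout(p→/)
·← [grevu/, stata]

Answer: 2008-07-20


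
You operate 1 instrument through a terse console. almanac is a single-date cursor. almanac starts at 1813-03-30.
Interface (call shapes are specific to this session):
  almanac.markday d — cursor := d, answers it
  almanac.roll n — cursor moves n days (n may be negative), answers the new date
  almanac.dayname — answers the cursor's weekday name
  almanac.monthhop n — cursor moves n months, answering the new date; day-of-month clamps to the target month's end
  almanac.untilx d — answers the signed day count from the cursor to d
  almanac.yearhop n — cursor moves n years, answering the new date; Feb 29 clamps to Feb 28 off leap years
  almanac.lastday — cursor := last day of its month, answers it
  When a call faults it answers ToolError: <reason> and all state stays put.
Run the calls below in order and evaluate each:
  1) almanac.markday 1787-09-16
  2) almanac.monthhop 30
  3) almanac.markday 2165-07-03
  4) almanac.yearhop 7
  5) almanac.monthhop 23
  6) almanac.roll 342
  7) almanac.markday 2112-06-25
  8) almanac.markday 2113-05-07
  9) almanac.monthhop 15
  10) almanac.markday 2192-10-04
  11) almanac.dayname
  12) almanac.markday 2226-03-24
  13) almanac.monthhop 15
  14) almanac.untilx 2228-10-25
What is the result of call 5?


Answer: 2174-06-03

Derivation:
I use almanac.markday on d: 1787-09-16, which returns 1787-09-16.
Invoking almanac.monthhop on n: 30, and get 1790-03-16.
I invoke almanac.markday on d: 2165-07-03, giving 2165-07-03.
Now I run almanac.yearhop on n: 7, yielding 2172-07-03.
Next I call almanac.monthhop on n: 23, and see 2174-06-03.
I run almanac.roll on n: 342, — result: 2175-05-11.
Now I run almanac.markday on d: 2112-06-25, and get 2112-06-25.
Next I call almanac.markday on d: 2113-05-07, giving 2113-05-07.
I call almanac.monthhop on n: 15: 2114-08-07.
I try almanac.markday on d: 2192-10-04, which returns 2192-10-04.
Invoking almanac.dayname: Thursday.
Next I call almanac.markday on d: 2226-03-24, → 2226-03-24.
I try almanac.monthhop on n: 15: 2227-06-24.
Invoking almanac.untilx on d: 2228-10-25, and get 489.


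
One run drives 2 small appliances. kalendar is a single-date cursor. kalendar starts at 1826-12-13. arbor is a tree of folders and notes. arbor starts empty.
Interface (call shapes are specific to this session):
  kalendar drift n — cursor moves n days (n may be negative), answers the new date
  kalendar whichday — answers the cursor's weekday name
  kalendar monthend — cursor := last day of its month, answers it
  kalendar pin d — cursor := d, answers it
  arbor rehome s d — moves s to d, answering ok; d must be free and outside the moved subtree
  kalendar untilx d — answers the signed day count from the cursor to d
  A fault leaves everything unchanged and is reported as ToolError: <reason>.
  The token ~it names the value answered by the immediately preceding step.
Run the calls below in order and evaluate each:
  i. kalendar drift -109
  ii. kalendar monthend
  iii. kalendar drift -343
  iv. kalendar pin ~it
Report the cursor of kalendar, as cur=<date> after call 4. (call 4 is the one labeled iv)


Answer: cur=1825-09-22

Derivation:
CALL kalendar drift[n=-109]
RET  1826-08-26
CALL kalendar monthend[]
RET  1826-08-31
CALL kalendar drift[n=-343]
RET  1825-09-22
CALL kalendar pin[d=~it]
RET  1825-09-22


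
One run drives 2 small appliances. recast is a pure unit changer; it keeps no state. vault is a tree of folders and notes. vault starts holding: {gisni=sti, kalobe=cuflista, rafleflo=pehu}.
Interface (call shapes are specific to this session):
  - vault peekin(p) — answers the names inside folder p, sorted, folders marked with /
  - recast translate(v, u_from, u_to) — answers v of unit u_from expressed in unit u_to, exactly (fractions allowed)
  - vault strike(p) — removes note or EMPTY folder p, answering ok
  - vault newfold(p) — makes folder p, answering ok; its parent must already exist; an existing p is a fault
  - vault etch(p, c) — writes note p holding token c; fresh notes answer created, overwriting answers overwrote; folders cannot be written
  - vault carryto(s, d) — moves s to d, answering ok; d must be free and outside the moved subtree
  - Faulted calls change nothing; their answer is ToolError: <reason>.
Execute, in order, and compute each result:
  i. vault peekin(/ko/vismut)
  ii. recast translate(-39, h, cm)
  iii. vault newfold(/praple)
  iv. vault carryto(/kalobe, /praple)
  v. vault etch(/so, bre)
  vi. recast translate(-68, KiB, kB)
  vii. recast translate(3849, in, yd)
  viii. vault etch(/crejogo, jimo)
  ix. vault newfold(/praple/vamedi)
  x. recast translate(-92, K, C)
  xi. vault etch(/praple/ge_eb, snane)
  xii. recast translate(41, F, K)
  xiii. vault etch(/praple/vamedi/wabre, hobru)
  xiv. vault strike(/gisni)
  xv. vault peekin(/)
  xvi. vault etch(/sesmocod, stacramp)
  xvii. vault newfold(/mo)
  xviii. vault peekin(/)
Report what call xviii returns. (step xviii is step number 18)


>>> vault peekin p='/ko/vismut'
:: ToolError: not found
>>> recast translate v='-39' u_from='h' u_to='cm'
:: ToolError: incompatible units
>>> vault newfold p='/praple'
:: ok
>>> vault carryto s='/kalobe' d='/praple'
:: ToolError: exists
>>> vault etch p='/so' c='bre'
:: created
>>> recast translate v='-68' u_from='KiB' u_to='kB'
:: -8704/125
>>> recast translate v='3849' u_from='in' u_to='yd'
:: 1283/12
>>> vault etch p='/crejogo' c='jimo'
:: created
>>> vault newfold p='/praple/vamedi'
:: ok
>>> recast translate v='-92' u_from='K' u_to='C'
:: -7303/20
>>> vault etch p='/praple/ge_eb' c='snane'
:: created
>>> recast translate v='41' u_from='F' u_to='K'
:: 5563/20
>>> vault etch p='/praple/vamedi/wabre' c='hobru'
:: created
>>> vault strike p='/gisni'
:: ok
>>> vault peekin p='/'
:: [crejogo, kalobe, praple/, rafleflo, so]
>>> vault etch p='/sesmocod' c='stacramp'
:: created
>>> vault newfold p='/mo'
:: ok
>>> vault peekin p='/'
:: [crejogo, kalobe, mo/, praple/, rafleflo, sesmocod, so]

Answer: [crejogo, kalobe, mo/, praple/, rafleflo, sesmocod, so]


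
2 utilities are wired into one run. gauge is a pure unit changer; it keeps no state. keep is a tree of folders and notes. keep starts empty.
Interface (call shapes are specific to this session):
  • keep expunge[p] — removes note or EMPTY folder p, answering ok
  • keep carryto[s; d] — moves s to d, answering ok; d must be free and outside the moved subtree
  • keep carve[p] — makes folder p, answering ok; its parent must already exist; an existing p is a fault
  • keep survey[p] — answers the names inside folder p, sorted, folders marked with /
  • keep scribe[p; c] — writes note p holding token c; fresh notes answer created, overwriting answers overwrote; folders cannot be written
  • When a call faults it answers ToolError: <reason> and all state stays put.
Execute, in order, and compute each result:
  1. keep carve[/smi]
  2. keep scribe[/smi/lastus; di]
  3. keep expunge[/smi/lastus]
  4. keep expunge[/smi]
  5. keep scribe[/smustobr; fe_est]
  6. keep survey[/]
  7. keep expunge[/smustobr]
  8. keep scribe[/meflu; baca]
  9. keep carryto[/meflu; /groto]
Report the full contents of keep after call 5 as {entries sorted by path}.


Now I run keep carve using p: /smi, and observe ok.
I use keep scribe using p: /smi/lastus, c: di, and get created.
I try keep expunge using p: /smi/lastus, → ok.
Invoking keep expunge using p: /smi, → ok.
Then keep scribe using p: /smustobr, c: fe_est, → created.
Now I run keep survey using p: /, — result: [smustobr].
Invoking keep expunge using p: /smustobr, and observe ok.
Then keep scribe using p: /meflu, c: baca, — result: created.
I try keep carryto using s: /meflu, d: /groto, which returns ok.

Answer: {smustobr=fe_est}


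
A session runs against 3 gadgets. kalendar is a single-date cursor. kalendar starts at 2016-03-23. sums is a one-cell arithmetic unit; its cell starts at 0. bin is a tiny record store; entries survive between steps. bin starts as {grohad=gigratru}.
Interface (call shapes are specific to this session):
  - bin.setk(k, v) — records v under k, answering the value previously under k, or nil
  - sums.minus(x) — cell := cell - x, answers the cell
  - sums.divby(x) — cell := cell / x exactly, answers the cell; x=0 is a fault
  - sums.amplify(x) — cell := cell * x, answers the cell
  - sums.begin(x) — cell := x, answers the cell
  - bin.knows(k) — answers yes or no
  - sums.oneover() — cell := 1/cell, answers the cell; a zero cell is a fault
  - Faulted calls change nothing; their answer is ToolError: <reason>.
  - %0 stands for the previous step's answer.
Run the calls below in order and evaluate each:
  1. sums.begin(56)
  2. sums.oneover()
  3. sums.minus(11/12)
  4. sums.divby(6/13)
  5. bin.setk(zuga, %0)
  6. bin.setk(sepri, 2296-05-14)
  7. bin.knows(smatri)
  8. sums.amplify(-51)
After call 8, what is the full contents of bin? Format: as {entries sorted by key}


Answer: {grohad=gigratru, sepri=2296-05-14, zuga=-1963/1008}

Derivation:
Do: sums.begin[x→56]
See: 56
Do: sums.oneover[]
See: 1/56
Do: sums.minus[x→11/12]
See: -151/168
Do: sums.divby[x→6/13]
See: -1963/1008
Do: bin.setk[k→zuga; v→%0]
See: nil
Do: bin.setk[k→sepri; v→2296-05-14]
See: nil
Do: bin.knows[k→smatri]
See: no
Do: sums.amplify[x→-51]
See: 33371/336


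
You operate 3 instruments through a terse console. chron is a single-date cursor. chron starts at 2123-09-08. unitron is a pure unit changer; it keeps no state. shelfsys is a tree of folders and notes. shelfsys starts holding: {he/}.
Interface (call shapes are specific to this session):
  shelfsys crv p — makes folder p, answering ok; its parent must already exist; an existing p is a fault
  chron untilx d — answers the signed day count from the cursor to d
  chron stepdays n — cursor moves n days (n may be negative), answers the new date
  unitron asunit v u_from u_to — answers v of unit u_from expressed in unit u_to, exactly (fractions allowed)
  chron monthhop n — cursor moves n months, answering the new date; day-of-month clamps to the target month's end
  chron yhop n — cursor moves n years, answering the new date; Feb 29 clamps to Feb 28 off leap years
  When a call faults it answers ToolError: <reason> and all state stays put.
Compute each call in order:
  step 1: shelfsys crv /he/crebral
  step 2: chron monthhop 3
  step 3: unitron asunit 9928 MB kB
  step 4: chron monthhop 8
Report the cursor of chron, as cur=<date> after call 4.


;; 1. shelfsys crv(p: /he/crebral) -> ok
;; 2. chron monthhop(n: 3) -> 2123-12-08
;; 3. unitron asunit(v: 9928, u_from: MB, u_to: kB) -> 9928000
;; 4. chron monthhop(n: 8) -> 2124-08-08

Answer: cur=2124-08-08


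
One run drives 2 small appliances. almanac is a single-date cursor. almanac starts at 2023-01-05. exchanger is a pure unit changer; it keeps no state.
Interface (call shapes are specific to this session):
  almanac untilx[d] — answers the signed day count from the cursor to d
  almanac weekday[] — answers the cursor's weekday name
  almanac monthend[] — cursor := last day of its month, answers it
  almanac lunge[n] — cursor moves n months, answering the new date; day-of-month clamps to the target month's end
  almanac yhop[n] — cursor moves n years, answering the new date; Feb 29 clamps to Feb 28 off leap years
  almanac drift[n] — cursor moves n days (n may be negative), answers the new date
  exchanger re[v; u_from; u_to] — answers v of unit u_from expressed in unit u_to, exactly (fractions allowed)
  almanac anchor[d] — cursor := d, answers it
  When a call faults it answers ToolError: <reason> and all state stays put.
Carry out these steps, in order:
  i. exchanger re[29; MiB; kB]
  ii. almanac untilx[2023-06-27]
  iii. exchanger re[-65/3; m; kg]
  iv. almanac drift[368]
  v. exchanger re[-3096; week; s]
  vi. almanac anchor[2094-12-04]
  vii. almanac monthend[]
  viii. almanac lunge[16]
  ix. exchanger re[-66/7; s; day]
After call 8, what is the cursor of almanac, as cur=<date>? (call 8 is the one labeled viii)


Answer: cur=2096-04-30

Derivation:
// exchanger re(v='29', u_from='MiB', u_to='kB') ~> 3801088/125
// almanac untilx(d='2023-06-27') ~> 173
// exchanger re(v='-65/3', u_from='m', u_to='kg') ~> ToolError: incompatible units
// almanac drift(n='368') ~> 2024-01-08
// exchanger re(v='-3096', u_from='week', u_to='s') ~> -1872460800
// almanac anchor(d='2094-12-04') ~> 2094-12-04
// almanac monthend() ~> 2094-12-31
// almanac lunge(n='16') ~> 2096-04-30
// exchanger re(v='-66/7', u_from='s', u_to='day') ~> -11/100800


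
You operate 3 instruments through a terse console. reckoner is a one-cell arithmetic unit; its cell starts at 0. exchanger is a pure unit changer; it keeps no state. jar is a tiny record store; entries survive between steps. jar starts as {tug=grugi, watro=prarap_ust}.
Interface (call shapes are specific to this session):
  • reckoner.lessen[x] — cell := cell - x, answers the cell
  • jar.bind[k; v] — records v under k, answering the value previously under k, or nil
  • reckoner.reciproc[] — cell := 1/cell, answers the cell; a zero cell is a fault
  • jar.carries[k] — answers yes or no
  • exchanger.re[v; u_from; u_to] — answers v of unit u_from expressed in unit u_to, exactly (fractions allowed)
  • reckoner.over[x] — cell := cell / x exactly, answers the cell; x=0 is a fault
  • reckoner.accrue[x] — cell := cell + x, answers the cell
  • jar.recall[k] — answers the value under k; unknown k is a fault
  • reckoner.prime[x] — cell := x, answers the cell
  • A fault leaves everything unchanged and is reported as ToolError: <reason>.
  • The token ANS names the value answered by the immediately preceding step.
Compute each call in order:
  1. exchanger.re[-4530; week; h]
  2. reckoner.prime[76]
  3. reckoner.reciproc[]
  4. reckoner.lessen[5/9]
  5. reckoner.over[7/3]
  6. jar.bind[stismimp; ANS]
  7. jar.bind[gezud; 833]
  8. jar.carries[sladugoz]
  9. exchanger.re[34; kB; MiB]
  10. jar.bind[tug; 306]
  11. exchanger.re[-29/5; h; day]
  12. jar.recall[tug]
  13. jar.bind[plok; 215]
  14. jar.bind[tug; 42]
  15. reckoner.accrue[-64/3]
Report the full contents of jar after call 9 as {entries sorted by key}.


CALL re[v='-4530'; u_from='week'; u_to='h']
RET  -761040
CALL prime[x='76']
RET  76
CALL reciproc[]
RET  1/76
CALL lessen[x='5/9']
RET  -371/684
CALL over[x='7/3']
RET  -53/228
CALL bind[k='stismimp'; v='ANS']
RET  nil
CALL bind[k='gezud'; v='833']
RET  nil
CALL carries[k='sladugoz']
RET  no
CALL re[v='34'; u_from='kB'; u_to='MiB']
RET  2125/65536
CALL bind[k='tug'; v='306']
RET  grugi
CALL re[v='-29/5'; u_from='h'; u_to='day']
RET  -29/120
CALL recall[k='tug']
RET  306
CALL bind[k='plok'; v='215']
RET  nil
CALL bind[k='tug'; v='42']
RET  306
CALL accrue[x='-64/3']
RET  -1639/76

Answer: {gezud=833, stismimp=-53/228, tug=grugi, watro=prarap_ust}


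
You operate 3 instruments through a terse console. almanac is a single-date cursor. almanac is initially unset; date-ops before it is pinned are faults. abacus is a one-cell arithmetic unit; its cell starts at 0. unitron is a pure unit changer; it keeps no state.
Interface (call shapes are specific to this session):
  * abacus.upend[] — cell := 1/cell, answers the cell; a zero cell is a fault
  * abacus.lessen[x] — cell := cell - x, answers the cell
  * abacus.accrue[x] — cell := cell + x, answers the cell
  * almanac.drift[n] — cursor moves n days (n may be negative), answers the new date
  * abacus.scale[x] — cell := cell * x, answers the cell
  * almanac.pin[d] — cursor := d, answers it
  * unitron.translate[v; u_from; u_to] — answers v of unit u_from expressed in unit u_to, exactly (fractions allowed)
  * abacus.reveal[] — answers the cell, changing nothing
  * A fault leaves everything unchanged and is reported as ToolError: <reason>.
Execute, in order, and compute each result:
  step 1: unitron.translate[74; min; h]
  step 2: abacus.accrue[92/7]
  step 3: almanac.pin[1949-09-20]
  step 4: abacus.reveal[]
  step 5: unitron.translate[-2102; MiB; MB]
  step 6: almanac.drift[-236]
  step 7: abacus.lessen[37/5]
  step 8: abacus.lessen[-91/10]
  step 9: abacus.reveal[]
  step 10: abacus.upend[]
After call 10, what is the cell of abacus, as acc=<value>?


I invoke unitron.translate(v→74, u_from→min, u_to→h), which returns 37/30.
I run abacus.accrue(x→92/7), yielding 92/7.
I invoke almanac.pin(d→1949-09-20), yielding 1949-09-20.
I try abacus.reveal(), and see 92/7.
Invoking unitron.translate(v→-2102, u_from→MiB, u_to→MB): -34439168/15625.
I try almanac.drift(n→-236), which returns 1949-01-27.
Calling abacus.lessen(x→37/5), giving 201/35.
Now I run abacus.lessen(x→-91/10), and observe 1039/70.
I call abacus.reveal(), which returns 1039/70.
I use abacus.upend, → 70/1039.

Answer: acc=70/1039


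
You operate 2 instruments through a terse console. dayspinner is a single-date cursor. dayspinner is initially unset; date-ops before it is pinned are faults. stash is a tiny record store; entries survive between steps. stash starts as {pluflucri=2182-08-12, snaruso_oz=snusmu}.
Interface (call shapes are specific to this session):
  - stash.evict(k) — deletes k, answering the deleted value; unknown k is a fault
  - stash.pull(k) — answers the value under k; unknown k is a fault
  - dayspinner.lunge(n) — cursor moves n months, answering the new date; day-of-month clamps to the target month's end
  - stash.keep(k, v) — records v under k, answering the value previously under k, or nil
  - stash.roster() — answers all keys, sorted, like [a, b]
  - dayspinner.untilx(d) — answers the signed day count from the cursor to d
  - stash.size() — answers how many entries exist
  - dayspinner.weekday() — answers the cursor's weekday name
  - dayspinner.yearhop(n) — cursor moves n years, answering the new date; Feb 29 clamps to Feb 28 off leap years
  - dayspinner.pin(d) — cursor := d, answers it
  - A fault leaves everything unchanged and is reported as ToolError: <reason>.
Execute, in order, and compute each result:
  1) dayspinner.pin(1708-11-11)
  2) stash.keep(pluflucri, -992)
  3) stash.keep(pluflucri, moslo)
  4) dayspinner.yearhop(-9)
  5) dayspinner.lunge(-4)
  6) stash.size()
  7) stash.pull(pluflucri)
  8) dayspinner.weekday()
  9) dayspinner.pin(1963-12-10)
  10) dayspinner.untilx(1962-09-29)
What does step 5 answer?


I use dayspinner.pin on d: 1708-11-11, and see 1708-11-11.
Using stash.keep on k: pluflucri, v: -992, → 2182-08-12.
Then stash.keep on k: pluflucri, v: moslo, → -992.
I use dayspinner.yearhop on n: -9: 1699-11-11.
I use dayspinner.lunge on n: -4, giving 1699-07-11.
I try stash.size, which returns 2.
I use stash.pull on k: pluflucri, and get moslo.
Then dayspinner.weekday: Saturday.
I try dayspinner.pin on d: 1963-12-10, and observe 1963-12-10.
Calling dayspinner.untilx on d: 1962-09-29, and get -437.

Answer: 1699-07-11


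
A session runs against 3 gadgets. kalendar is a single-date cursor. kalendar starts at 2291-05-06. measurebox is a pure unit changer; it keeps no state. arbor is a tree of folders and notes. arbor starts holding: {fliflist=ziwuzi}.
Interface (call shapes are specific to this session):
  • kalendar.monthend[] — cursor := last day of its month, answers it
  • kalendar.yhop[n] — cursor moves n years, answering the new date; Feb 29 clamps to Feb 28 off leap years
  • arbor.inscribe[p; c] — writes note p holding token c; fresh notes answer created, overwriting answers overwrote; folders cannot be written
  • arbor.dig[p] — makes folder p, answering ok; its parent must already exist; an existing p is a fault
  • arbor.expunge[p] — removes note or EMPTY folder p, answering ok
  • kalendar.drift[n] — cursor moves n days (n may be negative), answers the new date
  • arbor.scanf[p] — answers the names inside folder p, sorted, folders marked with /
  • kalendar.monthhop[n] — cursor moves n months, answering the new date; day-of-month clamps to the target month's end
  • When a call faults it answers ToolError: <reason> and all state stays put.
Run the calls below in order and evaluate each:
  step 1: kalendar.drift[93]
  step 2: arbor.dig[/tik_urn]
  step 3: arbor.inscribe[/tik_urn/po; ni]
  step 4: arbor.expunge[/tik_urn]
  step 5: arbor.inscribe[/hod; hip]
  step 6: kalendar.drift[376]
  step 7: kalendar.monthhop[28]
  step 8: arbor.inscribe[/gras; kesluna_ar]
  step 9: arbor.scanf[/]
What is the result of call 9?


Answer: [fliflist, gras, hod, tik_urn/]

Derivation:
Do: drift[93]
See: 2291-08-07
Do: dig[/tik_urn]
See: ok
Do: inscribe[/tik_urn/po; ni]
See: created
Do: expunge[/tik_urn]
See: ToolError: not empty
Do: inscribe[/hod; hip]
See: created
Do: drift[376]
See: 2292-08-17
Do: monthhop[28]
See: 2294-12-17
Do: inscribe[/gras; kesluna_ar]
See: created
Do: scanf[/]
See: [fliflist, gras, hod, tik_urn/]


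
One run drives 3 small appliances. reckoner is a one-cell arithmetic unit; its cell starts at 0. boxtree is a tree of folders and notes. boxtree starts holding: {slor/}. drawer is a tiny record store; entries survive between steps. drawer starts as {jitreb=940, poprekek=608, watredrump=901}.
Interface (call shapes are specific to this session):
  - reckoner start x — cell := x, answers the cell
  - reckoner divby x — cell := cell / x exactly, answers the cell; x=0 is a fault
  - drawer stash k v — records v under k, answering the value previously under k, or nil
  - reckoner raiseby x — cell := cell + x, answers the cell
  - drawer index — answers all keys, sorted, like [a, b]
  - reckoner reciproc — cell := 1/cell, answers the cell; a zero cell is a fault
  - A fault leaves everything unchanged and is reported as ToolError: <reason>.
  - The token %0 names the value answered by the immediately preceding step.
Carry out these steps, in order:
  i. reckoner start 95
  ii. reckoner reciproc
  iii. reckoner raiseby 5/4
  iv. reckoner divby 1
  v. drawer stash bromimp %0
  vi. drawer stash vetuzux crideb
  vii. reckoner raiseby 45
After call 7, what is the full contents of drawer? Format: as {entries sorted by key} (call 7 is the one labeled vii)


Answer: {bromimp=479/380, jitreb=940, poprekek=608, vetuzux=crideb, watredrump=901}

Derivation:
==> reckoner start(x: 95)
<== 95
==> reckoner reciproc()
<== 1/95
==> reckoner raiseby(x: 5/4)
<== 479/380
==> reckoner divby(x: 1)
<== 479/380
==> drawer stash(k: bromimp, v: %0)
<== nil
==> drawer stash(k: vetuzux, v: crideb)
<== nil
==> reckoner raiseby(x: 45)
<== 17579/380


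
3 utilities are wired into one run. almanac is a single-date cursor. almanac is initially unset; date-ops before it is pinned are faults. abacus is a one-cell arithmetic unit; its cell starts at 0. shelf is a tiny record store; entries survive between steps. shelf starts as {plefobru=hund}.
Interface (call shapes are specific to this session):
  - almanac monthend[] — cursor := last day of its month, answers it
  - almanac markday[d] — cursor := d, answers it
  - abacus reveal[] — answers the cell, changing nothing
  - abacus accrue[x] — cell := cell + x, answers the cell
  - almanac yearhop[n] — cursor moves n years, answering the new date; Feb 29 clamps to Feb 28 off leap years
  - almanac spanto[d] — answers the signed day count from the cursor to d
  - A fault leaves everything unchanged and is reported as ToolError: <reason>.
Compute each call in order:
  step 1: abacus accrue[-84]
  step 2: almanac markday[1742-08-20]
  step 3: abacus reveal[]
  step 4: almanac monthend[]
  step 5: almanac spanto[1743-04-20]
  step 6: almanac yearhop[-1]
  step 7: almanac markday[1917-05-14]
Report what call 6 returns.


Answer: 1741-08-31

Derivation:
I call abacus accrue on -84, yielding -84.
I invoke almanac markday on 1742-08-20: 1742-08-20.
Calling abacus reveal, giving -84.
I invoke almanac monthend(), and get 1742-08-31.
I call almanac spanto on 1743-04-20, giving 232.
Calling almanac yearhop on -1, giving 1741-08-31.
I run almanac markday on 1917-05-14, yielding 1917-05-14.


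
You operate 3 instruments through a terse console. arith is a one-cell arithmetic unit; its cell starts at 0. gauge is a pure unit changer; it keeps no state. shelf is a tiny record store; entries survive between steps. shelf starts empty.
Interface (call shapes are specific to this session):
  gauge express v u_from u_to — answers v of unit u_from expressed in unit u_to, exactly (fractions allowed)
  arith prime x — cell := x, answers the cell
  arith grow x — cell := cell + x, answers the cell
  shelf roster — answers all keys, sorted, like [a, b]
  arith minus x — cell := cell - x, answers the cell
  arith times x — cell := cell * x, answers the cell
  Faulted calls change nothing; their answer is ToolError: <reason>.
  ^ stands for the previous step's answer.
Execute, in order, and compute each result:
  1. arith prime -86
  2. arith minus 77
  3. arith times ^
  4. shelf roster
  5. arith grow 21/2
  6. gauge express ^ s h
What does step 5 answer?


// arith prime(x→-86) => -86
// arith minus(x→77) => -163
// arith times(x→^) => 26569
// shelf roster() => []
// arith grow(x→21/2) => 53159/2
// gauge express(v→^, u_from→s, u_to→h) => 53159/7200

Answer: 53159/2


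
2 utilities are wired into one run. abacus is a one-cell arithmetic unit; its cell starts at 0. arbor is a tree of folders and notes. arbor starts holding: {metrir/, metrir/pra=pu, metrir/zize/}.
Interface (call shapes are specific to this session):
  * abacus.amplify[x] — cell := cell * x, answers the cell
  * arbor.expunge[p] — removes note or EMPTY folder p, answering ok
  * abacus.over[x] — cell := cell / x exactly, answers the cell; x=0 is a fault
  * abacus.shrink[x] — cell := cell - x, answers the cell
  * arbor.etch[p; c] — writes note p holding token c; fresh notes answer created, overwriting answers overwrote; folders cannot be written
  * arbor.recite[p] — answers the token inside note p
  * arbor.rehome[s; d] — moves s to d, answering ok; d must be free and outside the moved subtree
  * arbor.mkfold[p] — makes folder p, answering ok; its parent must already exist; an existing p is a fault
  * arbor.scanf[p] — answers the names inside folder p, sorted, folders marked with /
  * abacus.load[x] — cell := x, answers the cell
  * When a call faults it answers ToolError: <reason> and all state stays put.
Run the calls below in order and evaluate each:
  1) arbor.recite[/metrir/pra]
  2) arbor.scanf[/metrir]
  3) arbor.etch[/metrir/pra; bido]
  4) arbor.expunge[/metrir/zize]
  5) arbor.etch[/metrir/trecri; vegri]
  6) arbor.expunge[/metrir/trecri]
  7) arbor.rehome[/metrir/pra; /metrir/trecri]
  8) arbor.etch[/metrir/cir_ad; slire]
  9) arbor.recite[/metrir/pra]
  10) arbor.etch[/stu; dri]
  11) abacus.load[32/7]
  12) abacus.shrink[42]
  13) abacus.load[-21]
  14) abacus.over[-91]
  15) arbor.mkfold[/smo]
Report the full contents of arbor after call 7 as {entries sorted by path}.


Answer: {metrir/, metrir/trecri=bido}

Derivation:
Do: recite[p=/metrir/pra]
See: pu
Do: scanf[p=/metrir]
See: [pra, zize/]
Do: etch[p=/metrir/pra; c=bido]
See: overwrote
Do: expunge[p=/metrir/zize]
See: ok
Do: etch[p=/metrir/trecri; c=vegri]
See: created
Do: expunge[p=/metrir/trecri]
See: ok
Do: rehome[s=/metrir/pra; d=/metrir/trecri]
See: ok
Do: etch[p=/metrir/cir_ad; c=slire]
See: created
Do: recite[p=/metrir/pra]
See: ToolError: not found
Do: etch[p=/stu; c=dri]
See: created
Do: load[x=32/7]
See: 32/7
Do: shrink[x=42]
See: -262/7
Do: load[x=-21]
See: -21
Do: over[x=-91]
See: 3/13
Do: mkfold[p=/smo]
See: ok


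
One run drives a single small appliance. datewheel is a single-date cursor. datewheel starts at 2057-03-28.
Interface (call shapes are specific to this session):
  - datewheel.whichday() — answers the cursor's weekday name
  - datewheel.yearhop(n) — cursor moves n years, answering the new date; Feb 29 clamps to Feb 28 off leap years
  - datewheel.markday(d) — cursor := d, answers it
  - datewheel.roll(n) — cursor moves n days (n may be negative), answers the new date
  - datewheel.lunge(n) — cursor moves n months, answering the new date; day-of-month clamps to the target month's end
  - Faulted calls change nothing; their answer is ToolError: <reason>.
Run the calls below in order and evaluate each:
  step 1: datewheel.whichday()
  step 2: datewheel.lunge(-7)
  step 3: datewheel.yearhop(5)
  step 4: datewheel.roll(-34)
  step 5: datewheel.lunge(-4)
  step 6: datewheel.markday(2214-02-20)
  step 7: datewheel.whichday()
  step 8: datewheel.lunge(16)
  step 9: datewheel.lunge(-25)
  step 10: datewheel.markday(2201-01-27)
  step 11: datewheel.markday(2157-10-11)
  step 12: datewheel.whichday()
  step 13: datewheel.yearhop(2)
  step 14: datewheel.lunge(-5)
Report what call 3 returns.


·→ datewheel.whichday()
·← Wednesday
·→ datewheel.lunge(n='-7')
·← 2056-08-28
·→ datewheel.yearhop(n='5')
·← 2061-08-28
·→ datewheel.roll(n='-34')
·← 2061-07-25
·→ datewheel.lunge(n='-4')
·← 2061-03-25
·→ datewheel.markday(d='2214-02-20')
·← 2214-02-20
·→ datewheel.whichday()
·← Sunday
·→ datewheel.lunge(n='16')
·← 2215-06-20
·→ datewheel.lunge(n='-25')
·← 2213-05-20
·→ datewheel.markday(d='2201-01-27')
·← 2201-01-27
·→ datewheel.markday(d='2157-10-11')
·← 2157-10-11
·→ datewheel.whichday()
·← Tuesday
·→ datewheel.yearhop(n='2')
·← 2159-10-11
·→ datewheel.lunge(n='-5')
·← 2159-05-11

Answer: 2061-08-28


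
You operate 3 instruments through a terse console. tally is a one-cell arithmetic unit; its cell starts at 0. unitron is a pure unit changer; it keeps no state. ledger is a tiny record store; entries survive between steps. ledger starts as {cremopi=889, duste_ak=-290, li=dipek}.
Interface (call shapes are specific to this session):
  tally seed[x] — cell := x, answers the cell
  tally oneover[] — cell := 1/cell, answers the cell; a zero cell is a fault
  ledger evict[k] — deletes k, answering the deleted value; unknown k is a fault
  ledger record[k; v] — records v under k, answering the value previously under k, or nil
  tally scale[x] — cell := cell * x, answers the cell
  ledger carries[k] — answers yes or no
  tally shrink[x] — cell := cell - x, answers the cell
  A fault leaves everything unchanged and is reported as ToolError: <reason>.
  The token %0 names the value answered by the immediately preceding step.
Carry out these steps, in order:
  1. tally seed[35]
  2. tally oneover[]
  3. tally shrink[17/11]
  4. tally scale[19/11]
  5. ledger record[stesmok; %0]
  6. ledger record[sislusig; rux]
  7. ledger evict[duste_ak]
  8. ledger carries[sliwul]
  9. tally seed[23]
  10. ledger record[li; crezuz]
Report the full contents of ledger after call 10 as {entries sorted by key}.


;; 1. tally seed(x='35') -> 35
;; 2. tally oneover() -> 1/35
;; 3. tally shrink(x='17/11') -> -584/385
;; 4. tally scale(x='19/11') -> -11096/4235
;; 5. ledger record(k='stesmok', v='%0') -> nil
;; 6. ledger record(k='sislusig', v='rux') -> nil
;; 7. ledger evict(k='duste_ak') -> -290
;; 8. ledger carries(k='sliwul') -> no
;; 9. tally seed(x='23') -> 23
;; 10. ledger record(k='li', v='crezuz') -> dipek

Answer: {cremopi=889, li=crezuz, sislusig=rux, stesmok=-11096/4235}


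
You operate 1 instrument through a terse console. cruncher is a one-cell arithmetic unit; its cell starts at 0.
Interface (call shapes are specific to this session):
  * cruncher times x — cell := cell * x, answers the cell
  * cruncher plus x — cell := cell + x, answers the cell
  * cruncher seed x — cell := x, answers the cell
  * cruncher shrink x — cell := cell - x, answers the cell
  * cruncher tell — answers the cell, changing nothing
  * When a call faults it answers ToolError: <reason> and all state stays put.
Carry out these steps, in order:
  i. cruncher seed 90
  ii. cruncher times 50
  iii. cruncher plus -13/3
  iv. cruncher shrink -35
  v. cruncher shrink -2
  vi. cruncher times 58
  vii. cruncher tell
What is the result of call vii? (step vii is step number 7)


Answer: 788684/3

Derivation:
Step: cruncher seed[x=90]
Result: 90
Step: cruncher times[x=50]
Result: 4500
Step: cruncher plus[x=-13/3]
Result: 13487/3
Step: cruncher shrink[x=-35]
Result: 13592/3
Step: cruncher shrink[x=-2]
Result: 13598/3
Step: cruncher times[x=58]
Result: 788684/3
Step: cruncher tell[]
Result: 788684/3


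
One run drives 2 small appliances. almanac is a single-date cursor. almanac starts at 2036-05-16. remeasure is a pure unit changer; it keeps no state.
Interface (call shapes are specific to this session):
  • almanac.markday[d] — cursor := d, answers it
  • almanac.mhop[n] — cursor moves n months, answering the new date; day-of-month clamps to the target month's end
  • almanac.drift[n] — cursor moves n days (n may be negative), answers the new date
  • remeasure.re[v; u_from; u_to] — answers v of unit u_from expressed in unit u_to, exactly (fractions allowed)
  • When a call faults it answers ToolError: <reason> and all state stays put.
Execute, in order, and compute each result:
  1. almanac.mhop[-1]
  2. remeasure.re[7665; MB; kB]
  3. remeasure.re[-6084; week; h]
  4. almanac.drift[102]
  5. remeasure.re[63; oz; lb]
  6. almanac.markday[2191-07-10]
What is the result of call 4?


Answer: 2036-07-27

Derivation:
I invoke almanac.mhop passing -1, giving 2036-04-16.
Then remeasure.re passing 7665, MB, kB, which returns 7665000.
I invoke remeasure.re passing -6084, week, h, yielding -1022112.
Now I run almanac.drift passing 102, and get 2036-07-27.
I invoke remeasure.re passing 63, oz, lb: 63/16.
I try almanac.markday passing 2191-07-10, and see 2191-07-10.


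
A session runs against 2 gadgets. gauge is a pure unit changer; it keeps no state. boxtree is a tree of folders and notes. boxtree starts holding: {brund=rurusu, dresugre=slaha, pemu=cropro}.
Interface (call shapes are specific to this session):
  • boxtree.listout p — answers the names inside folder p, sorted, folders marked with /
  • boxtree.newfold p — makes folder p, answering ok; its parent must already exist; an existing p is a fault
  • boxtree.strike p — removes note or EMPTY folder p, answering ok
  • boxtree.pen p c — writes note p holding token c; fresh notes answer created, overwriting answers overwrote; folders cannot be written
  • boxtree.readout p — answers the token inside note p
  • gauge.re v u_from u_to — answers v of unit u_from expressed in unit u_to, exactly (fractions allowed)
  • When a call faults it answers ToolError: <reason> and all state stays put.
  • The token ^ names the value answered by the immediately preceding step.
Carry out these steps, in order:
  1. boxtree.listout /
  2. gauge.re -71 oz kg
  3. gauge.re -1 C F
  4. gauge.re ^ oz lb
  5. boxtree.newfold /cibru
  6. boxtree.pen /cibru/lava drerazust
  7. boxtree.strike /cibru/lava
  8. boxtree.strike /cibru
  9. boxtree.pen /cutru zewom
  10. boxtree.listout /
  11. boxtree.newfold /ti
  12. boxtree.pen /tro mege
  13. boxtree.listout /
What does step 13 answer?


==> listout(/)
<== [brund, dresugre, pemu]
==> re(-71, oz, kg)
<== -3220505827/1600000000
==> re(-1, C, F)
<== 151/5
==> re(^, oz, lb)
<== 151/80
==> newfold(/cibru)
<== ok
==> pen(/cibru/lava, drerazust)
<== created
==> strike(/cibru/lava)
<== ok
==> strike(/cibru)
<== ok
==> pen(/cutru, zewom)
<== created
==> listout(/)
<== [brund, cutru, dresugre, pemu]
==> newfold(/ti)
<== ok
==> pen(/tro, mege)
<== created
==> listout(/)
<== [brund, cutru, dresugre, pemu, ti/, tro]

Answer: [brund, cutru, dresugre, pemu, ti/, tro]


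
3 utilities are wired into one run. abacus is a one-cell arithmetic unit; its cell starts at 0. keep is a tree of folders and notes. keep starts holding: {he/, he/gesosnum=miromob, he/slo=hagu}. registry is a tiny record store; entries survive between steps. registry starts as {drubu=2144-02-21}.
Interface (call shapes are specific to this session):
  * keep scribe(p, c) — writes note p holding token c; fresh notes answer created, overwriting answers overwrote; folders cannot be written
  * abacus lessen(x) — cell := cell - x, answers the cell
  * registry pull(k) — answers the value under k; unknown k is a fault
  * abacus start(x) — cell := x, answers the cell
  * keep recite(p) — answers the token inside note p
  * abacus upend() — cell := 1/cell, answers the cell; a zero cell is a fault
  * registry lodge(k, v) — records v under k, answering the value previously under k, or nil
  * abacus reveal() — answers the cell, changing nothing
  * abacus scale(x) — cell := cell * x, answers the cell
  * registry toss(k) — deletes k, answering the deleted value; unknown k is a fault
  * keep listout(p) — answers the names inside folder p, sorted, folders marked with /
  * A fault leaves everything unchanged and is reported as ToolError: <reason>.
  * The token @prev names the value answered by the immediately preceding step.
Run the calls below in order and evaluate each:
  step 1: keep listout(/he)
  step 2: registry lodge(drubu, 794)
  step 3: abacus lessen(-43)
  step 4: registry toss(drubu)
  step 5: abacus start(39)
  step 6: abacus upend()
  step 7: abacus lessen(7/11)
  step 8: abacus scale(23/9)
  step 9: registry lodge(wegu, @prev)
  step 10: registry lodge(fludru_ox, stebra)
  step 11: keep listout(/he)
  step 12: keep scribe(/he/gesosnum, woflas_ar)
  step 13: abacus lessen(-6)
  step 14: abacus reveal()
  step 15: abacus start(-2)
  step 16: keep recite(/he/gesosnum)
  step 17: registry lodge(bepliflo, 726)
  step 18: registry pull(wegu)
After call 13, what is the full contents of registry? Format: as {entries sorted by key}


==> keep listout(p=/he)
<== [gesosnum, slo]
==> registry lodge(k=drubu, v=794)
<== 2144-02-21
==> abacus lessen(x=-43)
<== 43
==> registry toss(k=drubu)
<== 794
==> abacus start(x=39)
<== 39
==> abacus upend()
<== 1/39
==> abacus lessen(x=7/11)
<== -262/429
==> abacus scale(x=23/9)
<== -6026/3861
==> registry lodge(k=wegu, v=@prev)
<== nil
==> registry lodge(k=fludru_ox, v=stebra)
<== nil
==> keep listout(p=/he)
<== [gesosnum, slo]
==> keep scribe(p=/he/gesosnum, c=woflas_ar)
<== overwrote
==> abacus lessen(x=-6)
<== 17140/3861
==> abacus reveal()
<== 17140/3861
==> abacus start(x=-2)
<== -2
==> keep recite(p=/he/gesosnum)
<== woflas_ar
==> registry lodge(k=bepliflo, v=726)
<== nil
==> registry pull(k=wegu)
<== -6026/3861

Answer: {fludru_ox=stebra, wegu=-6026/3861}
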